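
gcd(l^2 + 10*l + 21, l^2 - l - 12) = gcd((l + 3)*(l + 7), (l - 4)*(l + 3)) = l + 3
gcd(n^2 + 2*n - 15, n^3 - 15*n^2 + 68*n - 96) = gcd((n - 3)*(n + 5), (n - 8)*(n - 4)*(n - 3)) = n - 3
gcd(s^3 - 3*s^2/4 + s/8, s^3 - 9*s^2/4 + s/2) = s^2 - s/4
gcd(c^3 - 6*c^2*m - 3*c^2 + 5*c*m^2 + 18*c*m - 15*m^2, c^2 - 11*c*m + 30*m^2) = c - 5*m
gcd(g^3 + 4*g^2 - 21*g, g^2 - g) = g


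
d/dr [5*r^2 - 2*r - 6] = 10*r - 2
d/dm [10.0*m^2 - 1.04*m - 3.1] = 20.0*m - 1.04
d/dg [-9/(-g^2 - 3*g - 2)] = 9*(-2*g - 3)/(g^2 + 3*g + 2)^2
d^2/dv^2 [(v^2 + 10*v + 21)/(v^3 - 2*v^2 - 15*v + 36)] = 2*(v^4 + 36*v^3 + 318*v^2 + 1156*v + 1437)/(v^7 - 42*v^5 + 28*v^4 + 609*v^3 - 756*v^2 - 3024*v + 5184)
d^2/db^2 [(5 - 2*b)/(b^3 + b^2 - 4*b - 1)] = 2*(-(2*b - 5)*(3*b^2 + 2*b - 4)^2 + (6*b^2 + 4*b + (2*b - 5)*(3*b + 1) - 8)*(b^3 + b^2 - 4*b - 1))/(b^3 + b^2 - 4*b - 1)^3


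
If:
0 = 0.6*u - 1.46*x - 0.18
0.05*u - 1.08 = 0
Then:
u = 21.60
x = 8.75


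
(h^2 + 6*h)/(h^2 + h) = (h + 6)/(h + 1)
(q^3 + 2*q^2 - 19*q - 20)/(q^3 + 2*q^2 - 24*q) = (q^2 + 6*q + 5)/(q*(q + 6))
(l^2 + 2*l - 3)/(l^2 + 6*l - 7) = (l + 3)/(l + 7)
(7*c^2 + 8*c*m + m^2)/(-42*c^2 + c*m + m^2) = (-c - m)/(6*c - m)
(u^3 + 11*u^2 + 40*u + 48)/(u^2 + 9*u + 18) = (u^2 + 8*u + 16)/(u + 6)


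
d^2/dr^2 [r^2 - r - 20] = 2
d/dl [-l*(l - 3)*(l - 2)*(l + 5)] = -4*l^3 + 38*l - 30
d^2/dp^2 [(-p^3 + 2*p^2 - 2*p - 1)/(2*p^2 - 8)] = (-6*p^3 + 21*p^2 - 72*p + 28)/(p^6 - 12*p^4 + 48*p^2 - 64)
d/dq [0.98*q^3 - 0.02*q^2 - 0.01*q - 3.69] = 2.94*q^2 - 0.04*q - 0.01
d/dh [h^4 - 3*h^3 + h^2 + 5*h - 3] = 4*h^3 - 9*h^2 + 2*h + 5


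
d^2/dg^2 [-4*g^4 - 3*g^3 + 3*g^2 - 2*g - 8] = -48*g^2 - 18*g + 6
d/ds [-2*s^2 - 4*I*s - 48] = -4*s - 4*I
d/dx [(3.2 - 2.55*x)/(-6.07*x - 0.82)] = (130.59605*x + 17.6423)/(6.07*x + 0.82)^3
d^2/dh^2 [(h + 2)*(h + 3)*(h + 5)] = 6*h + 20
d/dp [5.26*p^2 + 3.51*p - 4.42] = 10.52*p + 3.51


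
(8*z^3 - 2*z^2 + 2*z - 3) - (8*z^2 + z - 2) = 8*z^3 - 10*z^2 + z - 1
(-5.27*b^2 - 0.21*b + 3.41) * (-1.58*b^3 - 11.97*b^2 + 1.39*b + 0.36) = 8.3266*b^5 + 63.4137*b^4 - 10.1994*b^3 - 43.0068*b^2 + 4.6643*b + 1.2276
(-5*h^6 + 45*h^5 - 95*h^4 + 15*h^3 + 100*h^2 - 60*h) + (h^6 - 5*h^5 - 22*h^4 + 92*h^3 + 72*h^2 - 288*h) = -4*h^6 + 40*h^5 - 117*h^4 + 107*h^3 + 172*h^2 - 348*h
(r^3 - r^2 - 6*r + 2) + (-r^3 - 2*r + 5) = -r^2 - 8*r + 7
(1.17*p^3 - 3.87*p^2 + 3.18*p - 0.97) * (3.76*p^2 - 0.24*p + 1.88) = 4.3992*p^5 - 14.832*p^4 + 15.0852*p^3 - 11.686*p^2 + 6.2112*p - 1.8236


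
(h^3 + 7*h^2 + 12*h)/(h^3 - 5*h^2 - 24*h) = (h + 4)/(h - 8)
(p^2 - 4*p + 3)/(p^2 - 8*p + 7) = (p - 3)/(p - 7)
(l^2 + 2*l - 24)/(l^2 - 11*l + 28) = (l + 6)/(l - 7)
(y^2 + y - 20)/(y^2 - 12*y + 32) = (y + 5)/(y - 8)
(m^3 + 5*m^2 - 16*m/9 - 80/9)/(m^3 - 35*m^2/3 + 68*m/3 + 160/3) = (3*m^2 + 11*m - 20)/(3*(m^2 - 13*m + 40))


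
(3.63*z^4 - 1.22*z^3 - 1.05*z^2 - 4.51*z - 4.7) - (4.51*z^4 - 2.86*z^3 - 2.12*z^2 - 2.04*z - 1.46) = -0.88*z^4 + 1.64*z^3 + 1.07*z^2 - 2.47*z - 3.24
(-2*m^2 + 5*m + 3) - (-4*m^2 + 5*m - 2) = 2*m^2 + 5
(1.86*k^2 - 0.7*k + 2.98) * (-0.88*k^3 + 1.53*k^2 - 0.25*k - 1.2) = -1.6368*k^5 + 3.4618*k^4 - 4.1584*k^3 + 2.5024*k^2 + 0.095*k - 3.576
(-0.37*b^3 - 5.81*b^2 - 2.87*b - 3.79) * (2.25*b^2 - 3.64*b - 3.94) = -0.8325*b^5 - 11.7257*b^4 + 16.1487*b^3 + 24.8107*b^2 + 25.1034*b + 14.9326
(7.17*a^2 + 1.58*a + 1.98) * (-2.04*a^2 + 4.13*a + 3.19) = -14.6268*a^4 + 26.3889*a^3 + 25.3585*a^2 + 13.2176*a + 6.3162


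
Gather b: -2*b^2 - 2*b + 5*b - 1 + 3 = -2*b^2 + 3*b + 2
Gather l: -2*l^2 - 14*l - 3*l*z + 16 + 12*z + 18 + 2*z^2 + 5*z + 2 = -2*l^2 + l*(-3*z - 14) + 2*z^2 + 17*z + 36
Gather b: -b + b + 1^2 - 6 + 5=0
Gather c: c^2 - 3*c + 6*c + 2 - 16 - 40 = c^2 + 3*c - 54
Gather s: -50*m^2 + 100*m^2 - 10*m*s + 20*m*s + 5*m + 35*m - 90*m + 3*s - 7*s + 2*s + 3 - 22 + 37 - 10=50*m^2 - 50*m + s*(10*m - 2) + 8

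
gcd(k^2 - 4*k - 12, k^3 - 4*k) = k + 2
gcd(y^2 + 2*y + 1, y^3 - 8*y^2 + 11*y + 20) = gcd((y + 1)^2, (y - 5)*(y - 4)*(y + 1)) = y + 1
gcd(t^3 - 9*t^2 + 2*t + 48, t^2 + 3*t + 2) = t + 2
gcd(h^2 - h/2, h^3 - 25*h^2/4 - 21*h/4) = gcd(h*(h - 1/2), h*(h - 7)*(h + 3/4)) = h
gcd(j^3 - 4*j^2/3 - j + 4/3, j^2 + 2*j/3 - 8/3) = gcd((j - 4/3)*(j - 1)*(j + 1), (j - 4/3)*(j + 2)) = j - 4/3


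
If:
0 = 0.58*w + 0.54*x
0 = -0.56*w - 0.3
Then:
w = -0.54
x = 0.58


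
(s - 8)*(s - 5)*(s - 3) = s^3 - 16*s^2 + 79*s - 120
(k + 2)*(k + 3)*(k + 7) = k^3 + 12*k^2 + 41*k + 42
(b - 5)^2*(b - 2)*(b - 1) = b^4 - 13*b^3 + 57*b^2 - 95*b + 50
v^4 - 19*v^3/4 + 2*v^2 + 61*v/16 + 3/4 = (v - 4)*(v - 3/2)*(v + 1/4)*(v + 1/2)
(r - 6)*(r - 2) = r^2 - 8*r + 12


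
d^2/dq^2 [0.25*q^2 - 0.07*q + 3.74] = 0.500000000000000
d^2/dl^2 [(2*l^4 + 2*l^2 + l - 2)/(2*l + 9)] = 8*(6*l^4 + 72*l^3 + 243*l^2 + 34)/(8*l^3 + 108*l^2 + 486*l + 729)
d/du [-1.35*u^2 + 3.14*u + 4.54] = 3.14 - 2.7*u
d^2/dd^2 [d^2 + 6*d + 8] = 2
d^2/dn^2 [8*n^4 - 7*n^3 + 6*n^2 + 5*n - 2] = 96*n^2 - 42*n + 12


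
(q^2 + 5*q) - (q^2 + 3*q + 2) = 2*q - 2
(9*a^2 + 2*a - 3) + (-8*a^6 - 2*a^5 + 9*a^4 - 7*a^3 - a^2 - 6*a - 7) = -8*a^6 - 2*a^5 + 9*a^4 - 7*a^3 + 8*a^2 - 4*a - 10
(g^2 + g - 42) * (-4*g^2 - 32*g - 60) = -4*g^4 - 36*g^3 + 76*g^2 + 1284*g + 2520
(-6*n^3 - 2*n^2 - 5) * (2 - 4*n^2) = 24*n^5 + 8*n^4 - 12*n^3 + 16*n^2 - 10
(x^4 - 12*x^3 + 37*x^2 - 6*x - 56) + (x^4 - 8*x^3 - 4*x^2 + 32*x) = 2*x^4 - 20*x^3 + 33*x^2 + 26*x - 56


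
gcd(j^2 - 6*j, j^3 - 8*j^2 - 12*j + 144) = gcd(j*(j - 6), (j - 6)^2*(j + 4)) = j - 6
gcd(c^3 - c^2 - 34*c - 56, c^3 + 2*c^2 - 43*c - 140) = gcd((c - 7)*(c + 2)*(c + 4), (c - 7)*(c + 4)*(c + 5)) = c^2 - 3*c - 28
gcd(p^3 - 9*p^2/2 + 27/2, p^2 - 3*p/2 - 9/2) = p^2 - 3*p/2 - 9/2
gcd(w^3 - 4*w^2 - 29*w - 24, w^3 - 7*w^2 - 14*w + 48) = w^2 - 5*w - 24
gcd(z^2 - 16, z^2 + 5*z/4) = 1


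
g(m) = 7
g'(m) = 0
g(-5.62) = 7.00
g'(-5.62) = 0.00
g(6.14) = 7.00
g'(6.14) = 0.00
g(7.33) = 7.00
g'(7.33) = 0.00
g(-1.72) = 7.00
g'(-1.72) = 0.00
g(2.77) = 7.00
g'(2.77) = 0.00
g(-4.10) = 7.00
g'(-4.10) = 0.00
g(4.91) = 7.00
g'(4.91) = 0.00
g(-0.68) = 7.00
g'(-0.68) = 0.00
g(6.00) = 7.00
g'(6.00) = 0.00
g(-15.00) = 7.00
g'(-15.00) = 0.00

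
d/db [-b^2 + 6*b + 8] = 6 - 2*b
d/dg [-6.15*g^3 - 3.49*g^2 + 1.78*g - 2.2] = -18.45*g^2 - 6.98*g + 1.78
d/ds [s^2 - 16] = 2*s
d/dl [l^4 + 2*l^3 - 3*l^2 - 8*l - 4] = 4*l^3 + 6*l^2 - 6*l - 8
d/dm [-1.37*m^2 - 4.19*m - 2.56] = -2.74*m - 4.19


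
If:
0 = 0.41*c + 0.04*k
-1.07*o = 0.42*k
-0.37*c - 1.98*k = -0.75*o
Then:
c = 0.00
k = 0.00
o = 0.00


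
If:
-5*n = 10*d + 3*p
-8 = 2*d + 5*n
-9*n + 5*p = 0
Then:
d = 208/73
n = -200/73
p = -360/73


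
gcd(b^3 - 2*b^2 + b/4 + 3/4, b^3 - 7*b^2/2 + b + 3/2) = b^2 - b/2 - 1/2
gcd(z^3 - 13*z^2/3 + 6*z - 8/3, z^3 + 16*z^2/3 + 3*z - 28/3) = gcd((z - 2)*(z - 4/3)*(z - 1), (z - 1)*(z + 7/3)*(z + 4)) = z - 1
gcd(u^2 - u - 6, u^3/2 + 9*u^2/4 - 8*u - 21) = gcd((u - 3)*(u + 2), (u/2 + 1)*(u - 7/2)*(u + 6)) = u + 2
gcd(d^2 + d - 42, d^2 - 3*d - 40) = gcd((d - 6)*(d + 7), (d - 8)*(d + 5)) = 1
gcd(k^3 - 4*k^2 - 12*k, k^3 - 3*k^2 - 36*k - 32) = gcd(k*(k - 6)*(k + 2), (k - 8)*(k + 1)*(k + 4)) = 1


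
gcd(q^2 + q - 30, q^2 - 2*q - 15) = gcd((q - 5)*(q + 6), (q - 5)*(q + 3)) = q - 5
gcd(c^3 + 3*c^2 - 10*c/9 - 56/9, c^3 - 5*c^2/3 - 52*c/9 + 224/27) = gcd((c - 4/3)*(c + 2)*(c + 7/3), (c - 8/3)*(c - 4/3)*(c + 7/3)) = c^2 + c - 28/9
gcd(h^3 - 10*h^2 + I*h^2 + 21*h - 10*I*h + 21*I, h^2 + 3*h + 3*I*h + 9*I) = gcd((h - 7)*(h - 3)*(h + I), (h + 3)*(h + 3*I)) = 1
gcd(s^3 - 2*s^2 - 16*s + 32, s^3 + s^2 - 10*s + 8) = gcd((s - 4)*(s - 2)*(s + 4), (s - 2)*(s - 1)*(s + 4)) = s^2 + 2*s - 8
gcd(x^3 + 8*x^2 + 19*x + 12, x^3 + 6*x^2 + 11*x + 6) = x^2 + 4*x + 3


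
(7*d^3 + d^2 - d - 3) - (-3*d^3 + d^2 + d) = 10*d^3 - 2*d - 3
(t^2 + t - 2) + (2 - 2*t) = t^2 - t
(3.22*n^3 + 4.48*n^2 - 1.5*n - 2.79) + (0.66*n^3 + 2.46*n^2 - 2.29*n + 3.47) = 3.88*n^3 + 6.94*n^2 - 3.79*n + 0.68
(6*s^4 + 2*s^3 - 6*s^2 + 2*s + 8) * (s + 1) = 6*s^5 + 8*s^4 - 4*s^3 - 4*s^2 + 10*s + 8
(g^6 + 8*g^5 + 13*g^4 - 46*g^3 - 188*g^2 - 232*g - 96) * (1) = g^6 + 8*g^5 + 13*g^4 - 46*g^3 - 188*g^2 - 232*g - 96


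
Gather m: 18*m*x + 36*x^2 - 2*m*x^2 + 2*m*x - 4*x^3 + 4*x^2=m*(-2*x^2 + 20*x) - 4*x^3 + 40*x^2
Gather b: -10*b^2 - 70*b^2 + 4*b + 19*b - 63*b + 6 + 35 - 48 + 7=-80*b^2 - 40*b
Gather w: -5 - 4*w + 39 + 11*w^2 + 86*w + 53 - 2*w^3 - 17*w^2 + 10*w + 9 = -2*w^3 - 6*w^2 + 92*w + 96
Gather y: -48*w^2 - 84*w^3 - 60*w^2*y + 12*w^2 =-84*w^3 - 60*w^2*y - 36*w^2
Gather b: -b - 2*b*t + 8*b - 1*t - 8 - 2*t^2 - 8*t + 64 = b*(7 - 2*t) - 2*t^2 - 9*t + 56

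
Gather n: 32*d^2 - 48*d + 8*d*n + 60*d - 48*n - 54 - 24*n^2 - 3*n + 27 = 32*d^2 + 12*d - 24*n^2 + n*(8*d - 51) - 27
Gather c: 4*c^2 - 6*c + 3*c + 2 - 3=4*c^2 - 3*c - 1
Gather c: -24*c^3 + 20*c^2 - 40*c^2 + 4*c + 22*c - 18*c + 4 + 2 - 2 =-24*c^3 - 20*c^2 + 8*c + 4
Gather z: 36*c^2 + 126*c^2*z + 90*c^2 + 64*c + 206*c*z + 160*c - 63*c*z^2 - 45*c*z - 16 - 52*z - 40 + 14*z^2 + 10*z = 126*c^2 + 224*c + z^2*(14 - 63*c) + z*(126*c^2 + 161*c - 42) - 56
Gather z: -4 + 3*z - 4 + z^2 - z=z^2 + 2*z - 8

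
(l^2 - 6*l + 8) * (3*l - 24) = 3*l^3 - 42*l^2 + 168*l - 192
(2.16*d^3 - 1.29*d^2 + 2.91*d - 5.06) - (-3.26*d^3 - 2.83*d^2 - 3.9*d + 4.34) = 5.42*d^3 + 1.54*d^2 + 6.81*d - 9.4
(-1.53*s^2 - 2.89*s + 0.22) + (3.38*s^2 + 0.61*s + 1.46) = 1.85*s^2 - 2.28*s + 1.68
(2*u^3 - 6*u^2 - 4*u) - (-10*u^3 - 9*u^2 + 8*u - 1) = 12*u^3 + 3*u^2 - 12*u + 1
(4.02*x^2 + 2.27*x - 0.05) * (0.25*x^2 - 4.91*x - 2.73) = 1.005*x^4 - 19.1707*x^3 - 22.1328*x^2 - 5.9516*x + 0.1365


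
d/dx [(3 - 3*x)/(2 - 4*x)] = 3/(2*(2*x - 1)^2)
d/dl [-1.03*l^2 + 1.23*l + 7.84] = 1.23 - 2.06*l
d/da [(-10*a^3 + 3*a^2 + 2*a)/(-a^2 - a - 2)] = (10*a^4 + 20*a^3 + 59*a^2 - 12*a - 4)/(a^4 + 2*a^3 + 5*a^2 + 4*a + 4)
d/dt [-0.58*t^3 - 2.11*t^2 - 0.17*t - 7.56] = -1.74*t^2 - 4.22*t - 0.17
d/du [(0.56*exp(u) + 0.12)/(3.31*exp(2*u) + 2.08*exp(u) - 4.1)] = (-(0.56*exp(u) + 0.12)*(6.62*exp(u) + 2.08) + 1.8536*exp(2*u) + 1.1648*exp(u) - 2.296)*exp(u)/(3.31*exp(2*u) + 2.08*exp(u) - 4.1)^2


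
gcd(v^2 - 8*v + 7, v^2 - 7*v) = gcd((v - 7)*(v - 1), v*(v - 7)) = v - 7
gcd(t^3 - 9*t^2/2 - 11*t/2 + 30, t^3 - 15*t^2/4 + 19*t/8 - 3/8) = t - 3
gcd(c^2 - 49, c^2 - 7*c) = c - 7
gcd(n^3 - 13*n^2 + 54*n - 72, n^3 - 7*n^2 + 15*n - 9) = n - 3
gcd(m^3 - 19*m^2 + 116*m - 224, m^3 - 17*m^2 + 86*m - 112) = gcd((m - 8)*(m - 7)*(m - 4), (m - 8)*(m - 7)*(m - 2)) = m^2 - 15*m + 56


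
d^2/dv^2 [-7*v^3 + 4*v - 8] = -42*v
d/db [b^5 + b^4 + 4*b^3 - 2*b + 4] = 5*b^4 + 4*b^3 + 12*b^2 - 2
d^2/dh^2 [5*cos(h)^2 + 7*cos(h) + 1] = -7*cos(h) - 10*cos(2*h)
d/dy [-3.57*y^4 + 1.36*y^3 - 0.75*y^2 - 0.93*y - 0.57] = -14.28*y^3 + 4.08*y^2 - 1.5*y - 0.93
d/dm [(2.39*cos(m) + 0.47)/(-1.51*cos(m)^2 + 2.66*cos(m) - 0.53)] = (-3.6089*cos(m)^2 - 1.4194*cos(m) + 2.5169)*sin(m)/(2.2801*cos(m)^4 - 8.0332*cos(m)^3 + 8.6762*cos(m)^2 - 2.8196*cos(m) + 0.2809)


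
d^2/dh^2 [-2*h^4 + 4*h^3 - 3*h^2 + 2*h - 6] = -24*h^2 + 24*h - 6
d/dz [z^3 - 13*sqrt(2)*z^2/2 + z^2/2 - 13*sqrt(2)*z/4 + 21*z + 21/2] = 3*z^2 - 13*sqrt(2)*z + z - 13*sqrt(2)/4 + 21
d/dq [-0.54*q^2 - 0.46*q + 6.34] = -1.08*q - 0.46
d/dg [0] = 0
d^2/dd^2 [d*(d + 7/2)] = 2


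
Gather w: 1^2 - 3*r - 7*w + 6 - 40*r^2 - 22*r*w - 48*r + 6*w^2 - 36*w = -40*r^2 - 51*r + 6*w^2 + w*(-22*r - 43) + 7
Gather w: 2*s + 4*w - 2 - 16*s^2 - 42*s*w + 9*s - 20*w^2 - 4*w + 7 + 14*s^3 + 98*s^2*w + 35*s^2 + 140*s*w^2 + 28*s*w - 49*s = 14*s^3 + 19*s^2 - 38*s + w^2*(140*s - 20) + w*(98*s^2 - 14*s) + 5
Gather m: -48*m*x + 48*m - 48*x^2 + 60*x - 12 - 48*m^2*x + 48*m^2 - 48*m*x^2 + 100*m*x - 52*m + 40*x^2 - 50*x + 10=m^2*(48 - 48*x) + m*(-48*x^2 + 52*x - 4) - 8*x^2 + 10*x - 2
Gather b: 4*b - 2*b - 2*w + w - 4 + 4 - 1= 2*b - w - 1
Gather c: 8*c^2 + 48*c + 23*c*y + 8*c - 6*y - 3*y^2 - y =8*c^2 + c*(23*y + 56) - 3*y^2 - 7*y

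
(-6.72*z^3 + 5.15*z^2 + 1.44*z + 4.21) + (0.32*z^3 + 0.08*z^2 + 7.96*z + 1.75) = -6.4*z^3 + 5.23*z^2 + 9.4*z + 5.96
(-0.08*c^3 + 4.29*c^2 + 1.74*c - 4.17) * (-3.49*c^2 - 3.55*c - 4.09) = 0.2792*c^5 - 14.6881*c^4 - 20.9749*c^3 - 9.1698*c^2 + 7.6869*c + 17.0553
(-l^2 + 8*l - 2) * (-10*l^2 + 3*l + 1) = 10*l^4 - 83*l^3 + 43*l^2 + 2*l - 2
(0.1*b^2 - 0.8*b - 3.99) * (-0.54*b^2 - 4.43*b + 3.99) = -0.054*b^4 - 0.011*b^3 + 6.0976*b^2 + 14.4837*b - 15.9201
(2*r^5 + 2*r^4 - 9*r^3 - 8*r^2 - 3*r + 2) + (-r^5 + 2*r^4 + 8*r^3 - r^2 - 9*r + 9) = r^5 + 4*r^4 - r^3 - 9*r^2 - 12*r + 11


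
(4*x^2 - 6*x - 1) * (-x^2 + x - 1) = -4*x^4 + 10*x^3 - 9*x^2 + 5*x + 1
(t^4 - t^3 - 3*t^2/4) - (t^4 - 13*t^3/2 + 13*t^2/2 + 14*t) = 11*t^3/2 - 29*t^2/4 - 14*t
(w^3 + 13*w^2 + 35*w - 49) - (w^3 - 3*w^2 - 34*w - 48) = 16*w^2 + 69*w - 1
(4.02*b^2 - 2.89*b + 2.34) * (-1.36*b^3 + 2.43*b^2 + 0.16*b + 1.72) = -5.4672*b^5 + 13.699*b^4 - 9.5619*b^3 + 12.1382*b^2 - 4.5964*b + 4.0248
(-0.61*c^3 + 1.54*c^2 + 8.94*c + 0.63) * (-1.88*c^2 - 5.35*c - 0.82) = 1.1468*c^5 + 0.3683*c^4 - 24.546*c^3 - 50.2762*c^2 - 10.7013*c - 0.5166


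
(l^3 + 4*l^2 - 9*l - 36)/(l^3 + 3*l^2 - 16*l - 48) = (l - 3)/(l - 4)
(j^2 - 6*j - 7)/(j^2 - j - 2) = (j - 7)/(j - 2)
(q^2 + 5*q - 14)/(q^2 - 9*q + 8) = (q^2 + 5*q - 14)/(q^2 - 9*q + 8)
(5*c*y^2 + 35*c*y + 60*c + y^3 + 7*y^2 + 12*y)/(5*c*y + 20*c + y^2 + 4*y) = y + 3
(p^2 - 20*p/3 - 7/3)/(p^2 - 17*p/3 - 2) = (p - 7)/(p - 6)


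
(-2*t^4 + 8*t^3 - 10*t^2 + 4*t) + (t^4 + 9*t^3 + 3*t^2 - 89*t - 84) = -t^4 + 17*t^3 - 7*t^2 - 85*t - 84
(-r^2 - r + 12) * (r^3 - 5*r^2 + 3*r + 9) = -r^5 + 4*r^4 + 14*r^3 - 72*r^2 + 27*r + 108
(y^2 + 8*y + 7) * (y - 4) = y^3 + 4*y^2 - 25*y - 28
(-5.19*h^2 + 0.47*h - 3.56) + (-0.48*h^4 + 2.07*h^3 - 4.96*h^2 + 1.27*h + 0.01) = -0.48*h^4 + 2.07*h^3 - 10.15*h^2 + 1.74*h - 3.55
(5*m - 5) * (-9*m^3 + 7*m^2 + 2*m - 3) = -45*m^4 + 80*m^3 - 25*m^2 - 25*m + 15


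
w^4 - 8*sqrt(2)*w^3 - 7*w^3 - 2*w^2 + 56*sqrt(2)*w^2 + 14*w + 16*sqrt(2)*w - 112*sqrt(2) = (w - 7)*(w - 8*sqrt(2))*(w - sqrt(2))*(w + sqrt(2))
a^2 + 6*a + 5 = (a + 1)*(a + 5)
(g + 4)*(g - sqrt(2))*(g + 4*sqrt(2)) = g^3 + 4*g^2 + 3*sqrt(2)*g^2 - 8*g + 12*sqrt(2)*g - 32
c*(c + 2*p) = c^2 + 2*c*p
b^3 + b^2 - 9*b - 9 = (b - 3)*(b + 1)*(b + 3)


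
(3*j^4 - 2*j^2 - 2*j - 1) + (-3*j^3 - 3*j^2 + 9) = 3*j^4 - 3*j^3 - 5*j^2 - 2*j + 8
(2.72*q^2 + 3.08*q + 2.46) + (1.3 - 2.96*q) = 2.72*q^2 + 0.12*q + 3.76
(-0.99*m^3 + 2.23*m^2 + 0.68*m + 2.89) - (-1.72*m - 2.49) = -0.99*m^3 + 2.23*m^2 + 2.4*m + 5.38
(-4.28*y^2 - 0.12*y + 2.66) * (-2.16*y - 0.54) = 9.2448*y^3 + 2.5704*y^2 - 5.6808*y - 1.4364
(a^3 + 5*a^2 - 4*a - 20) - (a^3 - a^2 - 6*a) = 6*a^2 + 2*a - 20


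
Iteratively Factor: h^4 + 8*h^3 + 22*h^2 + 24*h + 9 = (h + 3)*(h^3 + 5*h^2 + 7*h + 3) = (h + 3)^2*(h^2 + 2*h + 1) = (h + 1)*(h + 3)^2*(h + 1)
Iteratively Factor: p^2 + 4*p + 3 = (p + 3)*(p + 1)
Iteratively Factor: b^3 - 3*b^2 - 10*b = (b - 5)*(b^2 + 2*b) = (b - 5)*(b + 2)*(b)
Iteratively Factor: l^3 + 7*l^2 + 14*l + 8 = (l + 1)*(l^2 + 6*l + 8) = (l + 1)*(l + 4)*(l + 2)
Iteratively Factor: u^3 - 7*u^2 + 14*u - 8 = (u - 1)*(u^2 - 6*u + 8) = (u - 2)*(u - 1)*(u - 4)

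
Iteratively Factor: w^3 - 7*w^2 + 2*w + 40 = (w + 2)*(w^2 - 9*w + 20) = (w - 5)*(w + 2)*(w - 4)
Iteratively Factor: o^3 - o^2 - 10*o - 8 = (o + 1)*(o^2 - 2*o - 8) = (o + 1)*(o + 2)*(o - 4)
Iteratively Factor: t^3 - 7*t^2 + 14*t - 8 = (t - 4)*(t^2 - 3*t + 2) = (t - 4)*(t - 2)*(t - 1)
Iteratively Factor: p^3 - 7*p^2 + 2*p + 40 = (p - 4)*(p^2 - 3*p - 10) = (p - 4)*(p + 2)*(p - 5)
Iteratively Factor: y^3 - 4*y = (y)*(y^2 - 4) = y*(y - 2)*(y + 2)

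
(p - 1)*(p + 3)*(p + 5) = p^3 + 7*p^2 + 7*p - 15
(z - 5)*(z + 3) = z^2 - 2*z - 15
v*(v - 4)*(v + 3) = v^3 - v^2 - 12*v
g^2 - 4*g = g*(g - 4)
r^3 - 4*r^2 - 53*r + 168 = (r - 8)*(r - 3)*(r + 7)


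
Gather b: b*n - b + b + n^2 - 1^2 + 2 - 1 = b*n + n^2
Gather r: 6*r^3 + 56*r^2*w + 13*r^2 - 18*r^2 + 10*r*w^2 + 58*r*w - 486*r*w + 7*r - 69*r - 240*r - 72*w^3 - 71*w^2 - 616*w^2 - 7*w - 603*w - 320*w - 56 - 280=6*r^3 + r^2*(56*w - 5) + r*(10*w^2 - 428*w - 302) - 72*w^3 - 687*w^2 - 930*w - 336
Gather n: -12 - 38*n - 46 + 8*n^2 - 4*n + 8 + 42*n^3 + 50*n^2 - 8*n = 42*n^3 + 58*n^2 - 50*n - 50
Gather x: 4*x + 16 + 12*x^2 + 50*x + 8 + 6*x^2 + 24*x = 18*x^2 + 78*x + 24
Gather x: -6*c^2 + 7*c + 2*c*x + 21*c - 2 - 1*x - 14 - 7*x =-6*c^2 + 28*c + x*(2*c - 8) - 16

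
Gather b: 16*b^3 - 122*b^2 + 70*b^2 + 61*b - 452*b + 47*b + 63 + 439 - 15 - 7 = 16*b^3 - 52*b^2 - 344*b + 480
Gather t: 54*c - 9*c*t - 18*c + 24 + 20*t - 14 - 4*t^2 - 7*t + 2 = 36*c - 4*t^2 + t*(13 - 9*c) + 12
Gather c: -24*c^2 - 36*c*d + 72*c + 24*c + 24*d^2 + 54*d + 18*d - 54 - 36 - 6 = -24*c^2 + c*(96 - 36*d) + 24*d^2 + 72*d - 96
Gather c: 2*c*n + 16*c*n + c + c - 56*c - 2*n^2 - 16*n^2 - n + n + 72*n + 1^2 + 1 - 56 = c*(18*n - 54) - 18*n^2 + 72*n - 54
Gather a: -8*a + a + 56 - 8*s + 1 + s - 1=-7*a - 7*s + 56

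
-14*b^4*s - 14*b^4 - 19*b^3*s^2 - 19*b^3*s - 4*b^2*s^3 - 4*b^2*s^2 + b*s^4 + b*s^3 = (-7*b + s)*(b + s)*(2*b + s)*(b*s + b)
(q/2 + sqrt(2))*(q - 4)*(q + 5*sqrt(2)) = q^3/2 - 2*q^2 + 7*sqrt(2)*q^2/2 - 14*sqrt(2)*q + 10*q - 40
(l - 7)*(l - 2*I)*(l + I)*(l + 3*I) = l^4 - 7*l^3 + 2*I*l^3 + 5*l^2 - 14*I*l^2 - 35*l + 6*I*l - 42*I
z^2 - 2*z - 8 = (z - 4)*(z + 2)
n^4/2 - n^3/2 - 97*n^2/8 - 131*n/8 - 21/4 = (n/2 + 1/2)*(n - 6)*(n + 1/2)*(n + 7/2)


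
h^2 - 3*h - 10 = (h - 5)*(h + 2)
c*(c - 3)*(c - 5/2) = c^3 - 11*c^2/2 + 15*c/2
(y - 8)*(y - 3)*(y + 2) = y^3 - 9*y^2 + 2*y + 48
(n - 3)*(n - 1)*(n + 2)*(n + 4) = n^4 + 2*n^3 - 13*n^2 - 14*n + 24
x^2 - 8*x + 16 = (x - 4)^2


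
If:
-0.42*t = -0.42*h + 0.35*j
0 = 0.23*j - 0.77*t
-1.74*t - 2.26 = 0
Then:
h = -4.92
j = -4.35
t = -1.30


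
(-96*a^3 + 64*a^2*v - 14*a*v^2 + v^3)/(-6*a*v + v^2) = 16*a^2/v - 8*a + v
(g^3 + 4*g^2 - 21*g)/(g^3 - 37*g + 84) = g/(g - 4)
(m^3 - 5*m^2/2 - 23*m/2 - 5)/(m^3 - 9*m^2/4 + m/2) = 2*(2*m^3 - 5*m^2 - 23*m - 10)/(m*(4*m^2 - 9*m + 2))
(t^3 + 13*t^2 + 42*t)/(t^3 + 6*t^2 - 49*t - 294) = t/(t - 7)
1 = 1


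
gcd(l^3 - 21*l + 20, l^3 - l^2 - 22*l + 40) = l^2 + l - 20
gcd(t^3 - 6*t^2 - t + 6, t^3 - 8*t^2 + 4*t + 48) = t - 6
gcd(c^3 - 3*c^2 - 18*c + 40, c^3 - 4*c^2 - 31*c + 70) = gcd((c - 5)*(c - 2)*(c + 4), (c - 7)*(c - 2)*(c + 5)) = c - 2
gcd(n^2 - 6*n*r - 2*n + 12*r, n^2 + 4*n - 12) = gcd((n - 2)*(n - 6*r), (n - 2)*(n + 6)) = n - 2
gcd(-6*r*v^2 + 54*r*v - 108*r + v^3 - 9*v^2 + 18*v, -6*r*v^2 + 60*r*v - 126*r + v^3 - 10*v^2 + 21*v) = 6*r*v - 18*r - v^2 + 3*v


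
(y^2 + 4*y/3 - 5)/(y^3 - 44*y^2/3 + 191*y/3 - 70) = (y + 3)/(y^2 - 13*y + 42)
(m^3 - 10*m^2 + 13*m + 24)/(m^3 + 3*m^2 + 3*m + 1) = (m^2 - 11*m + 24)/(m^2 + 2*m + 1)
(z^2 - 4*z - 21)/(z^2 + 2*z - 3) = (z - 7)/(z - 1)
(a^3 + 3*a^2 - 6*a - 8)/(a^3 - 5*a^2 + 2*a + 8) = (a + 4)/(a - 4)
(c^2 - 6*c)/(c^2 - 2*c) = (c - 6)/(c - 2)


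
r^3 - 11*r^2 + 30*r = r*(r - 6)*(r - 5)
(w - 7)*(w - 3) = w^2 - 10*w + 21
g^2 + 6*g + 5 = (g + 1)*(g + 5)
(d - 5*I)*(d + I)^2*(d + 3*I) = d^4 + 18*d^2 + 32*I*d - 15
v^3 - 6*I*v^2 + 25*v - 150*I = (v - 6*I)*(v - 5*I)*(v + 5*I)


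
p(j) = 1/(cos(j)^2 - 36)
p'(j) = 2*sin(j)*cos(j)/(cos(j)^2 - 36)^2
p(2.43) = -0.03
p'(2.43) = -0.00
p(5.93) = -0.03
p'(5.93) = -0.00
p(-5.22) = -0.03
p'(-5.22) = 0.00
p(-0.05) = -0.03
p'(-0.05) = -0.00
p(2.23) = -0.03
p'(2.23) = -0.00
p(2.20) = -0.03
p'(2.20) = -0.00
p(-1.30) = -0.03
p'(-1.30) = -0.00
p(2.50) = -0.03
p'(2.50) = -0.00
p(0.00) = -0.03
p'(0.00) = 0.00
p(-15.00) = -0.03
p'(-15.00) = 0.00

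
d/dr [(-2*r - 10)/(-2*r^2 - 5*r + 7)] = 2*(2*r^2 + 5*r - (r + 5)*(4*r + 5) - 7)/(2*r^2 + 5*r - 7)^2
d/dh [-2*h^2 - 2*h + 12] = -4*h - 2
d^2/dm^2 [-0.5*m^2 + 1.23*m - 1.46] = -1.00000000000000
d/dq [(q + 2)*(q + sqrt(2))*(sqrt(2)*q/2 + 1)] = 3*sqrt(2)*q^2/2 + 2*sqrt(2)*q + 4*q + sqrt(2) + 4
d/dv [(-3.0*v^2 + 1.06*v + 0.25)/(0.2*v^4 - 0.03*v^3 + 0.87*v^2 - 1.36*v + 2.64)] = (1.2*v^5 - 0.726*v^4 - 0.136399999999999*v^3 + 3.1803*v^2 - 16.275*v + 3.1384)/(0.04*v^8 - 0.012*v^7 + 0.3489*v^6 - 0.5962*v^5 + 1.8945*v^4 - 2.5248*v^3 + 6.4432*v^2 - 7.1808*v + 6.9696)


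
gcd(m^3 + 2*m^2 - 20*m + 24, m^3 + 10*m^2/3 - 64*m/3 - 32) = m + 6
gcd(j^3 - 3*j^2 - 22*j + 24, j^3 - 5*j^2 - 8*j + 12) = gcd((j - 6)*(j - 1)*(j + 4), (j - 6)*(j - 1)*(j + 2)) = j^2 - 7*j + 6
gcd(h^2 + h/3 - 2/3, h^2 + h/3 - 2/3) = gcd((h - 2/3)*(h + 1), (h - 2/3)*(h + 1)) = h^2 + h/3 - 2/3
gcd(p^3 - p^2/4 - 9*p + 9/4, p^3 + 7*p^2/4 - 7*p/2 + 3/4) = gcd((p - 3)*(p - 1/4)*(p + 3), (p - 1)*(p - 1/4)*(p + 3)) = p^2 + 11*p/4 - 3/4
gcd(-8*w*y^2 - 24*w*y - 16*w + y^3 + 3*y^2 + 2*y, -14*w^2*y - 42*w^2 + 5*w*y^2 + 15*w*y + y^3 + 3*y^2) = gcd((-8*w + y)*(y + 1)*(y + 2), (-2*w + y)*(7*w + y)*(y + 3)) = 1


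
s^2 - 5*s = s*(s - 5)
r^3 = r^3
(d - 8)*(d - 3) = d^2 - 11*d + 24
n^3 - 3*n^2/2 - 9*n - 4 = (n - 4)*(n + 1/2)*(n + 2)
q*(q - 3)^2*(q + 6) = q^4 - 27*q^2 + 54*q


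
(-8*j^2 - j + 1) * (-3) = 24*j^2 + 3*j - 3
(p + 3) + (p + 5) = 2*p + 8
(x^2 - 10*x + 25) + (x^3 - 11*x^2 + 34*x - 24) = x^3 - 10*x^2 + 24*x + 1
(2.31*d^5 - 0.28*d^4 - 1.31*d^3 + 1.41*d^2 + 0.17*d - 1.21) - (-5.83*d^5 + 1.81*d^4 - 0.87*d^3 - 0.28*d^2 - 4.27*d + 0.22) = 8.14*d^5 - 2.09*d^4 - 0.44*d^3 + 1.69*d^2 + 4.44*d - 1.43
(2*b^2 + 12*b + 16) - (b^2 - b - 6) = b^2 + 13*b + 22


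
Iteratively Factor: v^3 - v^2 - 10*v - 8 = (v + 2)*(v^2 - 3*v - 4) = (v + 1)*(v + 2)*(v - 4)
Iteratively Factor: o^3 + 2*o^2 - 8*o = (o + 4)*(o^2 - 2*o) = (o - 2)*(o + 4)*(o)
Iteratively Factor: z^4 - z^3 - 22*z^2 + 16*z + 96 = (z - 3)*(z^3 + 2*z^2 - 16*z - 32) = (z - 4)*(z - 3)*(z^2 + 6*z + 8) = (z - 4)*(z - 3)*(z + 4)*(z + 2)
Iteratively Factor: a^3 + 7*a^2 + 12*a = (a)*(a^2 + 7*a + 12) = a*(a + 3)*(a + 4)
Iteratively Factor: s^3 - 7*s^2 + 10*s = (s)*(s^2 - 7*s + 10) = s*(s - 2)*(s - 5)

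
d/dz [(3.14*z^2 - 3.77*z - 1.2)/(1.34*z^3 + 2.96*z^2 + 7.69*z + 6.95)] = (-4.2076*z^4 + 10.1036*z^3 + 40.1298*z^2 + 50.75*z - 16.9735)/(1.7956*z^6 + 7.9328*z^5 + 29.3708*z^4 + 64.1508*z^3 + 100.2801*z^2 + 106.891*z + 48.3025)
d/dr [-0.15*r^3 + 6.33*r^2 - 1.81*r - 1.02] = -0.45*r^2 + 12.66*r - 1.81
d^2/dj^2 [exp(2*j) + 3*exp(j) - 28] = (4*exp(j) + 3)*exp(j)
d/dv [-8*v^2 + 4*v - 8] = 4 - 16*v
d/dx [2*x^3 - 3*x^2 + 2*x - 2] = 6*x^2 - 6*x + 2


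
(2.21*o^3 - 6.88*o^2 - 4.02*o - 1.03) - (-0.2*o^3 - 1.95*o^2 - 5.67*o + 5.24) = 2.41*o^3 - 4.93*o^2 + 1.65*o - 6.27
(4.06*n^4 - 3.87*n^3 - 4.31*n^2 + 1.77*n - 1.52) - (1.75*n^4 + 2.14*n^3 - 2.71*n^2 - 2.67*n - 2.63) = 2.31*n^4 - 6.01*n^3 - 1.6*n^2 + 4.44*n + 1.11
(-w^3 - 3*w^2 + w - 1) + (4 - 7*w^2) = -w^3 - 10*w^2 + w + 3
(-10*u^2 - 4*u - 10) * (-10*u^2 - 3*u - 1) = 100*u^4 + 70*u^3 + 122*u^2 + 34*u + 10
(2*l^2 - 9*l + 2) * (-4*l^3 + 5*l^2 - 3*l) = -8*l^5 + 46*l^4 - 59*l^3 + 37*l^2 - 6*l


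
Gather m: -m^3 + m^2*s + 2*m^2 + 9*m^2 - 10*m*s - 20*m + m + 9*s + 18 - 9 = -m^3 + m^2*(s + 11) + m*(-10*s - 19) + 9*s + 9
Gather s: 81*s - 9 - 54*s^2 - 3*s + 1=-54*s^2 + 78*s - 8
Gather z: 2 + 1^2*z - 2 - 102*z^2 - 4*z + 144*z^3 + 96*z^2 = 144*z^3 - 6*z^2 - 3*z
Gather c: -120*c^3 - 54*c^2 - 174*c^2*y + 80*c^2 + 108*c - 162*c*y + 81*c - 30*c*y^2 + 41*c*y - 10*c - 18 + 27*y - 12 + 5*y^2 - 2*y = -120*c^3 + c^2*(26 - 174*y) + c*(-30*y^2 - 121*y + 179) + 5*y^2 + 25*y - 30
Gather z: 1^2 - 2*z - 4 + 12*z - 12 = 10*z - 15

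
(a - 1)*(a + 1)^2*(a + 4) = a^4 + 5*a^3 + 3*a^2 - 5*a - 4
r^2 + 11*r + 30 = (r + 5)*(r + 6)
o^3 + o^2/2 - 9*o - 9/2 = (o - 3)*(o + 1/2)*(o + 3)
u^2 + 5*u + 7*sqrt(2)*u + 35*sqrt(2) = (u + 5)*(u + 7*sqrt(2))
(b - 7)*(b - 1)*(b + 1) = b^3 - 7*b^2 - b + 7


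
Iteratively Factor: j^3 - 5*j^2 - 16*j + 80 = (j - 5)*(j^2 - 16) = (j - 5)*(j + 4)*(j - 4)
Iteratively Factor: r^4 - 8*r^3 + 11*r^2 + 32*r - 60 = (r - 2)*(r^3 - 6*r^2 - r + 30) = (r - 5)*(r - 2)*(r^2 - r - 6) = (r - 5)*(r - 2)*(r + 2)*(r - 3)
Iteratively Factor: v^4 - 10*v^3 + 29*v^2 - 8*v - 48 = (v - 3)*(v^3 - 7*v^2 + 8*v + 16) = (v - 4)*(v - 3)*(v^2 - 3*v - 4) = (v - 4)*(v - 3)*(v + 1)*(v - 4)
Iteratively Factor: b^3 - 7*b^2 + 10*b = (b - 5)*(b^2 - 2*b) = (b - 5)*(b - 2)*(b)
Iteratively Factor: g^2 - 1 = (g + 1)*(g - 1)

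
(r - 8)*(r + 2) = r^2 - 6*r - 16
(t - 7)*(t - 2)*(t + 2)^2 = t^4 - 5*t^3 - 18*t^2 + 20*t + 56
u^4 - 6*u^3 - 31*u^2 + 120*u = u*(u - 8)*(u - 3)*(u + 5)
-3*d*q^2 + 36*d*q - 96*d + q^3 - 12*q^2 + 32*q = (-3*d + q)*(q - 8)*(q - 4)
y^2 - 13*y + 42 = (y - 7)*(y - 6)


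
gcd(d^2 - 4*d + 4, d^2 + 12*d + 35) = 1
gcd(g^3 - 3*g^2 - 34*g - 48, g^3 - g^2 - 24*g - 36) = g^2 + 5*g + 6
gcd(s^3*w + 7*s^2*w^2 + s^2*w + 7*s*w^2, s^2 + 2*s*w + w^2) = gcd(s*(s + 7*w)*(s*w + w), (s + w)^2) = 1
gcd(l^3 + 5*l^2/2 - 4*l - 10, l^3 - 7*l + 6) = l - 2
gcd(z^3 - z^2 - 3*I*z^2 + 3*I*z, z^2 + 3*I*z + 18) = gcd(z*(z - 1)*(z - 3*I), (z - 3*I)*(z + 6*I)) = z - 3*I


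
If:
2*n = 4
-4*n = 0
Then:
No Solution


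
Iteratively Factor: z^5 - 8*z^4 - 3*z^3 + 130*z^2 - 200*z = (z + 4)*(z^4 - 12*z^3 + 45*z^2 - 50*z) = (z - 5)*(z + 4)*(z^3 - 7*z^2 + 10*z) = (z - 5)*(z - 2)*(z + 4)*(z^2 - 5*z) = z*(z - 5)*(z - 2)*(z + 4)*(z - 5)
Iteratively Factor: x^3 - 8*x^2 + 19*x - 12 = (x - 4)*(x^2 - 4*x + 3) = (x - 4)*(x - 1)*(x - 3)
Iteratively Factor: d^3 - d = (d)*(d^2 - 1) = d*(d - 1)*(d + 1)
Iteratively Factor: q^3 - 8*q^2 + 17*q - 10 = (q - 1)*(q^2 - 7*q + 10) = (q - 5)*(q - 1)*(q - 2)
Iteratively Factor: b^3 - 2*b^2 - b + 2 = (b + 1)*(b^2 - 3*b + 2) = (b - 2)*(b + 1)*(b - 1)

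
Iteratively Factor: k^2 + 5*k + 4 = (k + 1)*(k + 4)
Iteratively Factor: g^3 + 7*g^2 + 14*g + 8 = (g + 2)*(g^2 + 5*g + 4) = (g + 2)*(g + 4)*(g + 1)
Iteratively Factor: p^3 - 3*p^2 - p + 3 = (p + 1)*(p^2 - 4*p + 3) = (p - 1)*(p + 1)*(p - 3)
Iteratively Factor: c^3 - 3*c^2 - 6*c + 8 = (c + 2)*(c^2 - 5*c + 4) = (c - 1)*(c + 2)*(c - 4)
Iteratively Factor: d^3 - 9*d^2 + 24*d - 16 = (d - 1)*(d^2 - 8*d + 16) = (d - 4)*(d - 1)*(d - 4)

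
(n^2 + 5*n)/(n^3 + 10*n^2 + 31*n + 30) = n/(n^2 + 5*n + 6)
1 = 1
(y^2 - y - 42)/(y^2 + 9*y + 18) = (y - 7)/(y + 3)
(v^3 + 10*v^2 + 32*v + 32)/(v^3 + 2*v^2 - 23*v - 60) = (v^2 + 6*v + 8)/(v^2 - 2*v - 15)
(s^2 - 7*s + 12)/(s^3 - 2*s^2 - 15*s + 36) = (s - 4)/(s^2 + s - 12)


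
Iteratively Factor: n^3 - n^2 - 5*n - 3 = (n + 1)*(n^2 - 2*n - 3) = (n - 3)*(n + 1)*(n + 1)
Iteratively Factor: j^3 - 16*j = (j + 4)*(j^2 - 4*j) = j*(j + 4)*(j - 4)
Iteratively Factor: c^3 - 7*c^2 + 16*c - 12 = (c - 2)*(c^2 - 5*c + 6) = (c - 3)*(c - 2)*(c - 2)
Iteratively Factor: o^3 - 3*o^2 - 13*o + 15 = (o - 5)*(o^2 + 2*o - 3) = (o - 5)*(o - 1)*(o + 3)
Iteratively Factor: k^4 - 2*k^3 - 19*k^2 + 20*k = (k)*(k^3 - 2*k^2 - 19*k + 20) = k*(k - 1)*(k^2 - k - 20) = k*(k - 5)*(k - 1)*(k + 4)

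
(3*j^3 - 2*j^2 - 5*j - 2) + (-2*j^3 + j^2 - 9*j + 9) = j^3 - j^2 - 14*j + 7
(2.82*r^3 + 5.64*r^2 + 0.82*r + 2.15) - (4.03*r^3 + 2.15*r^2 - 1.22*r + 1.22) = -1.21*r^3 + 3.49*r^2 + 2.04*r + 0.93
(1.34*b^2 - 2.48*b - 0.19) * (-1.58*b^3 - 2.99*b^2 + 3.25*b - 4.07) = -2.1172*b^5 - 0.0882000000000005*b^4 + 12.0704*b^3 - 12.9457*b^2 + 9.4761*b + 0.7733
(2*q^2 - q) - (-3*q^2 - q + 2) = 5*q^2 - 2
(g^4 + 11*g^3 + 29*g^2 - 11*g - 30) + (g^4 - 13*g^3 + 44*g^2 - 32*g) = 2*g^4 - 2*g^3 + 73*g^2 - 43*g - 30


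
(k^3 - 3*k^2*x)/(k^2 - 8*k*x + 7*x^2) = k^2*(k - 3*x)/(k^2 - 8*k*x + 7*x^2)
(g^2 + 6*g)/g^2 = (g + 6)/g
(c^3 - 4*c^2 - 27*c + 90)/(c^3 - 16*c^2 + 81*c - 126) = (c + 5)/(c - 7)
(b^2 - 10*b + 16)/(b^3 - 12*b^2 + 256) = (b - 2)/(b^2 - 4*b - 32)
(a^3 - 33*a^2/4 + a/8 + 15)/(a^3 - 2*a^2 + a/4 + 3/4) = (4*a^2 - 27*a - 40)/(2*(2*a^2 - a - 1))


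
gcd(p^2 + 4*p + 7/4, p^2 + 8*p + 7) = 1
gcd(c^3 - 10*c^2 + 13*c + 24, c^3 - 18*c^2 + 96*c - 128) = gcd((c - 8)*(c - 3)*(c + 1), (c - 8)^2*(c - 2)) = c - 8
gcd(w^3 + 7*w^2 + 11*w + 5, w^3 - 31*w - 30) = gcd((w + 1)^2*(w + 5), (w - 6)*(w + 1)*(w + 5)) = w^2 + 6*w + 5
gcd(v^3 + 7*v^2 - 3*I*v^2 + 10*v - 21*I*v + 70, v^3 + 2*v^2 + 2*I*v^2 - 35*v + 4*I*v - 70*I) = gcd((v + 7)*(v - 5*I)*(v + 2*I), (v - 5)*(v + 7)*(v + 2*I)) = v^2 + v*(7 + 2*I) + 14*I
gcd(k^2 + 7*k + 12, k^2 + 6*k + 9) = k + 3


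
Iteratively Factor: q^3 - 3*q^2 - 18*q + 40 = (q - 5)*(q^2 + 2*q - 8) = (q - 5)*(q + 4)*(q - 2)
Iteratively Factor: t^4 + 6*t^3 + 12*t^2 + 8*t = (t + 2)*(t^3 + 4*t^2 + 4*t) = (t + 2)^2*(t^2 + 2*t) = t*(t + 2)^2*(t + 2)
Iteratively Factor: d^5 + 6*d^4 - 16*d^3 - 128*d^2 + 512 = (d - 2)*(d^4 + 8*d^3 - 128*d - 256) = (d - 4)*(d - 2)*(d^3 + 12*d^2 + 48*d + 64) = (d - 4)*(d - 2)*(d + 4)*(d^2 + 8*d + 16) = (d - 4)*(d - 2)*(d + 4)^2*(d + 4)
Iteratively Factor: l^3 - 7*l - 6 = (l + 1)*(l^2 - l - 6) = (l + 1)*(l + 2)*(l - 3)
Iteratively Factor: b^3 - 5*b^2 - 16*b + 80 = (b - 5)*(b^2 - 16) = (b - 5)*(b + 4)*(b - 4)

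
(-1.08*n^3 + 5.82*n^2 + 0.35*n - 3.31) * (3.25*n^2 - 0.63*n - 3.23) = -3.51*n^5 + 19.5954*n^4 + 0.9593*n^3 - 29.7766*n^2 + 0.9548*n + 10.6913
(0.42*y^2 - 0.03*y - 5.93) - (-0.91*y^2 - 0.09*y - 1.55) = 1.33*y^2 + 0.06*y - 4.38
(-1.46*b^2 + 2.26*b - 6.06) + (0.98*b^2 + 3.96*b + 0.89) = -0.48*b^2 + 6.22*b - 5.17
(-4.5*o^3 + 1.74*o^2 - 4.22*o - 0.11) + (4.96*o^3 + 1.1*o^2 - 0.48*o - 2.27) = 0.46*o^3 + 2.84*o^2 - 4.7*o - 2.38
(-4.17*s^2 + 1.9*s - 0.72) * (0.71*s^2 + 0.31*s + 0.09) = -2.9607*s^4 + 0.0563*s^3 - 0.2975*s^2 - 0.0522*s - 0.0648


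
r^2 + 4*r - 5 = (r - 1)*(r + 5)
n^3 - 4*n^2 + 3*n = n*(n - 3)*(n - 1)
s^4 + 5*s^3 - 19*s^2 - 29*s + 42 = (s - 3)*(s - 1)*(s + 2)*(s + 7)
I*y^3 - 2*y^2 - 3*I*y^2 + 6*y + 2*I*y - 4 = (y - 2)*(y + 2*I)*(I*y - I)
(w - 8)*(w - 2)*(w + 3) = w^3 - 7*w^2 - 14*w + 48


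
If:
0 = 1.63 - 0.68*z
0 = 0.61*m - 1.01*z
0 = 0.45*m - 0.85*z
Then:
No Solution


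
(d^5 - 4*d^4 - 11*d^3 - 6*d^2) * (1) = d^5 - 4*d^4 - 11*d^3 - 6*d^2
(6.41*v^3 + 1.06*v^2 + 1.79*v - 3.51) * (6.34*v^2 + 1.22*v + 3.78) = 40.6394*v^5 + 14.5406*v^4 + 36.8716*v^3 - 16.0628*v^2 + 2.484*v - 13.2678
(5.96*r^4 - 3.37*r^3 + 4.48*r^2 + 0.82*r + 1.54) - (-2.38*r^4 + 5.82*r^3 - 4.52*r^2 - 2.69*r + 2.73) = 8.34*r^4 - 9.19*r^3 + 9.0*r^2 + 3.51*r - 1.19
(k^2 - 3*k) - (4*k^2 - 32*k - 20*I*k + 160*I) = -3*k^2 + 29*k + 20*I*k - 160*I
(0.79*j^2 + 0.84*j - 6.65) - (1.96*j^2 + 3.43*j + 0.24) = -1.17*j^2 - 2.59*j - 6.89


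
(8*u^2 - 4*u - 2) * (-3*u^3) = -24*u^5 + 12*u^4 + 6*u^3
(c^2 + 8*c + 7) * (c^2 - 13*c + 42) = c^4 - 5*c^3 - 55*c^2 + 245*c + 294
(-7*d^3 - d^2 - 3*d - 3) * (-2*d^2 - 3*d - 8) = 14*d^5 + 23*d^4 + 65*d^3 + 23*d^2 + 33*d + 24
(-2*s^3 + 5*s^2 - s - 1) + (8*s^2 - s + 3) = -2*s^3 + 13*s^2 - 2*s + 2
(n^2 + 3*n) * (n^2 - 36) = n^4 + 3*n^3 - 36*n^2 - 108*n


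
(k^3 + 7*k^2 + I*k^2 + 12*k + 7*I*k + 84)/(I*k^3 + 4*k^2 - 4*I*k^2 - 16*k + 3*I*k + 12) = (-I*k^3 + k^2*(1 - 7*I) + k*(7 - 12*I) - 84*I)/(k^3 - 4*k^2*(1 + I) + k*(3 + 16*I) - 12*I)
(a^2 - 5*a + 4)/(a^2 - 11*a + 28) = (a - 1)/(a - 7)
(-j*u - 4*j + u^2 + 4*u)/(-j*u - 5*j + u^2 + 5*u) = (u + 4)/(u + 5)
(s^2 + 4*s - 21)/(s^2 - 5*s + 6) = (s + 7)/(s - 2)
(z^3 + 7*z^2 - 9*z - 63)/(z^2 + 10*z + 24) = (z^3 + 7*z^2 - 9*z - 63)/(z^2 + 10*z + 24)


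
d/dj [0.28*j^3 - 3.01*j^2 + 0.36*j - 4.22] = 0.84*j^2 - 6.02*j + 0.36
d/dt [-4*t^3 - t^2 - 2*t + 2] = -12*t^2 - 2*t - 2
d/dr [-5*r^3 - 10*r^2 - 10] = 5*r*(-3*r - 4)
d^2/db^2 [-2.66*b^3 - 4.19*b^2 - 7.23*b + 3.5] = -15.96*b - 8.38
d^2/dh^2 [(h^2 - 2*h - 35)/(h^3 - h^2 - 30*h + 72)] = 2*(h^6 - 6*h^5 - 114*h^4 - 316*h^3 + 4125*h^2 + 3978*h - 33156)/(h^9 - 3*h^8 - 87*h^7 + 395*h^6 + 2178*h^5 - 15444*h^4 + 1512*h^3 + 178848*h^2 - 466560*h + 373248)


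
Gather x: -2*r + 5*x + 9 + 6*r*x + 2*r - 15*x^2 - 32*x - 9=-15*x^2 + x*(6*r - 27)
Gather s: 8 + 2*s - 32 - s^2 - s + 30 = -s^2 + s + 6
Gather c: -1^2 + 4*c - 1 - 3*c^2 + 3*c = -3*c^2 + 7*c - 2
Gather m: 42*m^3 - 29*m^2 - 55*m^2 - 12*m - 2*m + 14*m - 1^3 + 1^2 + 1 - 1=42*m^3 - 84*m^2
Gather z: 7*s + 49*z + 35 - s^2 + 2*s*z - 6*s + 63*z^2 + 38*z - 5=-s^2 + s + 63*z^2 + z*(2*s + 87) + 30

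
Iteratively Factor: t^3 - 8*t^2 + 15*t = (t)*(t^2 - 8*t + 15) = t*(t - 5)*(t - 3)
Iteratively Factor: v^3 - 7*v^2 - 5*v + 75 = (v + 3)*(v^2 - 10*v + 25) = (v - 5)*(v + 3)*(v - 5)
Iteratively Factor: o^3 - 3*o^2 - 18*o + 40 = (o - 2)*(o^2 - o - 20) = (o - 5)*(o - 2)*(o + 4)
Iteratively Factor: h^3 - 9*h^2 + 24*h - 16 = (h - 4)*(h^2 - 5*h + 4) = (h - 4)^2*(h - 1)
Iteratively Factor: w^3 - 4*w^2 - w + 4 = (w + 1)*(w^2 - 5*w + 4) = (w - 1)*(w + 1)*(w - 4)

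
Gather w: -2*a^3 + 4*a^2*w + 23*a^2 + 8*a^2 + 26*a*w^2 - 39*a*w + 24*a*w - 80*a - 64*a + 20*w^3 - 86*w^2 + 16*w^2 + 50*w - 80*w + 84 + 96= -2*a^3 + 31*a^2 - 144*a + 20*w^3 + w^2*(26*a - 70) + w*(4*a^2 - 15*a - 30) + 180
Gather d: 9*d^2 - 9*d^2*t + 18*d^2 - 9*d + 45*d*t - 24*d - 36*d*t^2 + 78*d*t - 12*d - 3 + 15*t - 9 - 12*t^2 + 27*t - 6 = d^2*(27 - 9*t) + d*(-36*t^2 + 123*t - 45) - 12*t^2 + 42*t - 18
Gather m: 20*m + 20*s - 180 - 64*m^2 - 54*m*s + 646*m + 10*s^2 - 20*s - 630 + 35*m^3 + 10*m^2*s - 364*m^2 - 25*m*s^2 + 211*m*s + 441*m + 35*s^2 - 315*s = 35*m^3 + m^2*(10*s - 428) + m*(-25*s^2 + 157*s + 1107) + 45*s^2 - 315*s - 810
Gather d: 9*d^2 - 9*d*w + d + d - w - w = 9*d^2 + d*(2 - 9*w) - 2*w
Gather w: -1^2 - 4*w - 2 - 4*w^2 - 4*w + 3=-4*w^2 - 8*w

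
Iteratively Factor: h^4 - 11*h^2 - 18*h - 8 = (h + 1)*(h^3 - h^2 - 10*h - 8) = (h - 4)*(h + 1)*(h^2 + 3*h + 2) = (h - 4)*(h + 1)*(h + 2)*(h + 1)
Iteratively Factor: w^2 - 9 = (w - 3)*(w + 3)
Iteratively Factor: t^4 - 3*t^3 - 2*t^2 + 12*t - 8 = (t - 1)*(t^3 - 2*t^2 - 4*t + 8) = (t - 1)*(t + 2)*(t^2 - 4*t + 4) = (t - 2)*(t - 1)*(t + 2)*(t - 2)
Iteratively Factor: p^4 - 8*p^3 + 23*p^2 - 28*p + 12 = (p - 3)*(p^3 - 5*p^2 + 8*p - 4) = (p - 3)*(p - 2)*(p^2 - 3*p + 2) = (p - 3)*(p - 2)*(p - 1)*(p - 2)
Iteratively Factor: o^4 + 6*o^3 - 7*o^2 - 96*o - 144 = (o + 3)*(o^3 + 3*o^2 - 16*o - 48) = (o - 4)*(o + 3)*(o^2 + 7*o + 12) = (o - 4)*(o + 3)^2*(o + 4)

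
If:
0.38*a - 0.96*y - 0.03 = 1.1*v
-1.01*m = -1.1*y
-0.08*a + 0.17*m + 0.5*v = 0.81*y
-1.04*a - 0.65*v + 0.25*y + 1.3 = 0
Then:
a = 1.10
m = 0.09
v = 0.28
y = 0.08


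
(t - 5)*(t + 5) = t^2 - 25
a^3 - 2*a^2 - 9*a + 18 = (a - 3)*(a - 2)*(a + 3)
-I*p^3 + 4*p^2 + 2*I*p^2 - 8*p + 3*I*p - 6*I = (p - 2)*(p + 3*I)*(-I*p + 1)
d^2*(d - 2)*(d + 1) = d^4 - d^3 - 2*d^2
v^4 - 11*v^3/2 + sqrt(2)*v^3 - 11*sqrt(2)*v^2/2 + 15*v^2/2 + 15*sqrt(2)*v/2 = v*(v - 3)*(v - 5/2)*(v + sqrt(2))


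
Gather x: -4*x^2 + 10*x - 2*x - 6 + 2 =-4*x^2 + 8*x - 4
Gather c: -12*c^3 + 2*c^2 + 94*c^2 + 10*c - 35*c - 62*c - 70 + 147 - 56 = -12*c^3 + 96*c^2 - 87*c + 21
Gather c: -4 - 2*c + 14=10 - 2*c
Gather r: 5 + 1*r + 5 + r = 2*r + 10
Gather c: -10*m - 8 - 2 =-10*m - 10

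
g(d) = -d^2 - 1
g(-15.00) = -226.00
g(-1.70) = -3.89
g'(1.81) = -3.62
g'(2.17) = -4.34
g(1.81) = -4.28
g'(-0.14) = 0.28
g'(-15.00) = 30.00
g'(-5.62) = 11.24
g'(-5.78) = 11.56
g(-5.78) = -34.41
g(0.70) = -1.49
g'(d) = -2*d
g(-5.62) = -32.58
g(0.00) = -1.00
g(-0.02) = -1.00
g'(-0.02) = 0.04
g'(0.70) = -1.40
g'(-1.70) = 3.40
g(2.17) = -5.71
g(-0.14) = -1.02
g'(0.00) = 0.00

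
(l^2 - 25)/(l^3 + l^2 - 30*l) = (l + 5)/(l*(l + 6))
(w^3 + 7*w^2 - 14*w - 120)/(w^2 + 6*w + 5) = (w^2 + 2*w - 24)/(w + 1)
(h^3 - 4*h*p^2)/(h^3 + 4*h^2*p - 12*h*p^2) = (h + 2*p)/(h + 6*p)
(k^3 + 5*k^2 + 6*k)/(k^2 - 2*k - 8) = k*(k + 3)/(k - 4)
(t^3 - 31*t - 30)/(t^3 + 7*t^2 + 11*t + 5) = (t - 6)/(t + 1)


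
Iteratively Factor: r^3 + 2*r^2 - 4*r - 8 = (r - 2)*(r^2 + 4*r + 4) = (r - 2)*(r + 2)*(r + 2)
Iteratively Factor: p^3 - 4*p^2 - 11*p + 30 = (p - 2)*(p^2 - 2*p - 15) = (p - 5)*(p - 2)*(p + 3)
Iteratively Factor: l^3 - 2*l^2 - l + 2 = (l - 2)*(l^2 - 1) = (l - 2)*(l + 1)*(l - 1)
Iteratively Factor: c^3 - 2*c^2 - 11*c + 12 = (c - 4)*(c^2 + 2*c - 3) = (c - 4)*(c + 3)*(c - 1)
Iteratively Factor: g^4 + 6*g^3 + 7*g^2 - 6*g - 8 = (g + 4)*(g^3 + 2*g^2 - g - 2) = (g + 1)*(g + 4)*(g^2 + g - 2) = (g - 1)*(g + 1)*(g + 4)*(g + 2)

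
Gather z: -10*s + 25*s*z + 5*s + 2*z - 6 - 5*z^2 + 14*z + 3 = -5*s - 5*z^2 + z*(25*s + 16) - 3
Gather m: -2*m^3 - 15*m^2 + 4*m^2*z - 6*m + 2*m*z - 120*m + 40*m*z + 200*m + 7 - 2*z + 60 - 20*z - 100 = -2*m^3 + m^2*(4*z - 15) + m*(42*z + 74) - 22*z - 33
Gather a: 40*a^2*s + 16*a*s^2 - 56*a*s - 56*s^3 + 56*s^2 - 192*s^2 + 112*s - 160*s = 40*a^2*s + a*(16*s^2 - 56*s) - 56*s^3 - 136*s^2 - 48*s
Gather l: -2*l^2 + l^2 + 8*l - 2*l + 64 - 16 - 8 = -l^2 + 6*l + 40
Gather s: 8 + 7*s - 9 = 7*s - 1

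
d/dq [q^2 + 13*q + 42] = 2*q + 13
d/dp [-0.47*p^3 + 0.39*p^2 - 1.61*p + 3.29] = -1.41*p^2 + 0.78*p - 1.61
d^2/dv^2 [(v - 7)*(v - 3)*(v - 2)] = 6*v - 24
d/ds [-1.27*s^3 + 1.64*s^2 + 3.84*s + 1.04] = -3.81*s^2 + 3.28*s + 3.84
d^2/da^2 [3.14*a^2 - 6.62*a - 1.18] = 6.28000000000000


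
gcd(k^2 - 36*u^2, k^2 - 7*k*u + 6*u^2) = -k + 6*u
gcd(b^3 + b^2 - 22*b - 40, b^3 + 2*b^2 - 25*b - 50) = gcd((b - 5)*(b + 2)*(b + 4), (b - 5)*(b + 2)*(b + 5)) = b^2 - 3*b - 10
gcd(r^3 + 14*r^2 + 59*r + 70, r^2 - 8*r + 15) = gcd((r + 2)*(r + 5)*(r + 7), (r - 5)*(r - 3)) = 1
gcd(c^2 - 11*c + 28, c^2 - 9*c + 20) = c - 4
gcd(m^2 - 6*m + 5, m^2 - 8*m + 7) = m - 1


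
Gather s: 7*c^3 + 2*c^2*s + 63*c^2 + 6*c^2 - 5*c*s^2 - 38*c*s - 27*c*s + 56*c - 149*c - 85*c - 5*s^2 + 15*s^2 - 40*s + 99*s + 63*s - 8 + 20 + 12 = 7*c^3 + 69*c^2 - 178*c + s^2*(10 - 5*c) + s*(2*c^2 - 65*c + 122) + 24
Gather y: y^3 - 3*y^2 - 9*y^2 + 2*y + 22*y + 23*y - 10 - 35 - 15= y^3 - 12*y^2 + 47*y - 60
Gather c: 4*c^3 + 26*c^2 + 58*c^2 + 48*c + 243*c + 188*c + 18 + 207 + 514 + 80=4*c^3 + 84*c^2 + 479*c + 819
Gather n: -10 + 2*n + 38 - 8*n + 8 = 36 - 6*n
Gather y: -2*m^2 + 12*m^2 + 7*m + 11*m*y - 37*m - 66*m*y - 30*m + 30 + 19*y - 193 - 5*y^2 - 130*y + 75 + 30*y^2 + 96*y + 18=10*m^2 - 60*m + 25*y^2 + y*(-55*m - 15) - 70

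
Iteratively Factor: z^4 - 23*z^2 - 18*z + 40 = (z - 5)*(z^3 + 5*z^2 + 2*z - 8) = (z - 5)*(z - 1)*(z^2 + 6*z + 8) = (z - 5)*(z - 1)*(z + 2)*(z + 4)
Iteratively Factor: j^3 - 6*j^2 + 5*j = (j)*(j^2 - 6*j + 5) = j*(j - 1)*(j - 5)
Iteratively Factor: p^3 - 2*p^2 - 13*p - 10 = (p + 1)*(p^2 - 3*p - 10) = (p - 5)*(p + 1)*(p + 2)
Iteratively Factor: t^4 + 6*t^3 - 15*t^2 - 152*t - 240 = (t + 4)*(t^3 + 2*t^2 - 23*t - 60) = (t - 5)*(t + 4)*(t^2 + 7*t + 12) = (t - 5)*(t + 3)*(t + 4)*(t + 4)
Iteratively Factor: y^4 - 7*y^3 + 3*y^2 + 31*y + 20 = (y - 4)*(y^3 - 3*y^2 - 9*y - 5) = (y - 4)*(y + 1)*(y^2 - 4*y - 5) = (y - 4)*(y + 1)^2*(y - 5)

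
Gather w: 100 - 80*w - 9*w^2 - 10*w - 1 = -9*w^2 - 90*w + 99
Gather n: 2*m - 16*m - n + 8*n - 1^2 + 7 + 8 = -14*m + 7*n + 14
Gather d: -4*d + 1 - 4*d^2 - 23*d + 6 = -4*d^2 - 27*d + 7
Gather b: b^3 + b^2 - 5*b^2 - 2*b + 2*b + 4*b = b^3 - 4*b^2 + 4*b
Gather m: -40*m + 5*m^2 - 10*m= 5*m^2 - 50*m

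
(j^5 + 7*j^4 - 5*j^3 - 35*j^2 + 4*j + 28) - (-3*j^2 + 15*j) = j^5 + 7*j^4 - 5*j^3 - 32*j^2 - 11*j + 28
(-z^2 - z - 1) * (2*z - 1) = -2*z^3 - z^2 - z + 1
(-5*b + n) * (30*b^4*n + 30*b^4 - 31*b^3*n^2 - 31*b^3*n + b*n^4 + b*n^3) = -150*b^5*n - 150*b^5 + 185*b^4*n^2 + 185*b^4*n - 31*b^3*n^3 - 31*b^3*n^2 - 5*b^2*n^4 - 5*b^2*n^3 + b*n^5 + b*n^4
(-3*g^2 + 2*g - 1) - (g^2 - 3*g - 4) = -4*g^2 + 5*g + 3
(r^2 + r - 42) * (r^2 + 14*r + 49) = r^4 + 15*r^3 + 21*r^2 - 539*r - 2058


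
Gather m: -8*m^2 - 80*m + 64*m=-8*m^2 - 16*m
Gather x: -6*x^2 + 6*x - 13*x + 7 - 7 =-6*x^2 - 7*x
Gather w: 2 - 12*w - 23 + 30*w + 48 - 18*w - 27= 0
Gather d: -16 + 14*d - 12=14*d - 28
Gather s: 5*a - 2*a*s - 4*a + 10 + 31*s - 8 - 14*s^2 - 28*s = a - 14*s^2 + s*(3 - 2*a) + 2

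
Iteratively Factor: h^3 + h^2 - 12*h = (h - 3)*(h^2 + 4*h) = h*(h - 3)*(h + 4)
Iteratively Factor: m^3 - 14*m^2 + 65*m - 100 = (m - 5)*(m^2 - 9*m + 20) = (m - 5)*(m - 4)*(m - 5)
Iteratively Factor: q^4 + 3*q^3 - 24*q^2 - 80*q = (q - 5)*(q^3 + 8*q^2 + 16*q) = q*(q - 5)*(q^2 + 8*q + 16) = q*(q - 5)*(q + 4)*(q + 4)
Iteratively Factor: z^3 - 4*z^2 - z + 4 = (z - 1)*(z^2 - 3*z - 4) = (z - 1)*(z + 1)*(z - 4)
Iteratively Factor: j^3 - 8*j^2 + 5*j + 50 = (j - 5)*(j^2 - 3*j - 10) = (j - 5)*(j + 2)*(j - 5)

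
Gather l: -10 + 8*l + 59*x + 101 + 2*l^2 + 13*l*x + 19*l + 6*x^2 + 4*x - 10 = 2*l^2 + l*(13*x + 27) + 6*x^2 + 63*x + 81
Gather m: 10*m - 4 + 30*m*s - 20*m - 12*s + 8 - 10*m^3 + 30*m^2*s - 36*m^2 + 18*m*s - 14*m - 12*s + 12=-10*m^3 + m^2*(30*s - 36) + m*(48*s - 24) - 24*s + 16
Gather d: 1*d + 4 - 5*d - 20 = -4*d - 16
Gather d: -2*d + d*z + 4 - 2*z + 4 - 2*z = d*(z - 2) - 4*z + 8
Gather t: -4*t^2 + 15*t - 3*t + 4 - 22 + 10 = -4*t^2 + 12*t - 8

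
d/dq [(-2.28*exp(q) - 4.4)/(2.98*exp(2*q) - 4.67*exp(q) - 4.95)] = (6.7944*exp(2*q) + 26.224*exp(q) - 9.262)*exp(q)/(8.8804*exp(4*q) - 27.8332*exp(3*q) - 7.6931*exp(2*q) + 46.233*exp(q) + 24.5025)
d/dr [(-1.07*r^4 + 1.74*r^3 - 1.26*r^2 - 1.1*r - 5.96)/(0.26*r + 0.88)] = (-0.8346*r^4 - 2.8616*r^3 + 4.266*r^2 - 2.2176*r + 0.5816)/(0.0676*r^2 + 0.4576*r + 0.7744)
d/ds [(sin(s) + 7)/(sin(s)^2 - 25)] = (-14*sin(s) + cos(s)^2 - 26)*cos(s)/(sin(s)^2 - 25)^2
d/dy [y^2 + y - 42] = 2*y + 1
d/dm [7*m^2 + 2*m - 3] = 14*m + 2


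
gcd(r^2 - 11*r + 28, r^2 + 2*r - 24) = r - 4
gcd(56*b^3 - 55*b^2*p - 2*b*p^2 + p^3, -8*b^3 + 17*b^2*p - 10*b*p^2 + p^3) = 8*b^2 - 9*b*p + p^2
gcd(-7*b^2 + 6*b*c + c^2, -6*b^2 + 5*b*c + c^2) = b - c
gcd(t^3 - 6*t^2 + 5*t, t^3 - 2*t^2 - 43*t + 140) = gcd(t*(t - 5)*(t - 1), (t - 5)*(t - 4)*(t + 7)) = t - 5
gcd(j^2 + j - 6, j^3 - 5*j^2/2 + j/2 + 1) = j - 2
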